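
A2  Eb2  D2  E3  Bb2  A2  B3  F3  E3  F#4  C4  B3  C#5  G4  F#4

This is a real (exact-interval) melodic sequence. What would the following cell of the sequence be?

The 3-note cells begin on A2, E3, B3, F#4, C#5 — each up a 5th from the last.
Statement 6 starts on G#5 and keeps the same exact contour: G#5 D5 C#5.

G#5 D5 C#5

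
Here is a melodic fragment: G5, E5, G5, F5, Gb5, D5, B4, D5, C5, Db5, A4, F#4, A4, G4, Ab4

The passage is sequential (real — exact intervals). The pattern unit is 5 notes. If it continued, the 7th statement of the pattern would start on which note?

The 5-note cells begin on G5, D5, A4 — each down a 4th from the last.
Extending the heads down a 4th: E4 → B3 → F#3 → C#3.

C#3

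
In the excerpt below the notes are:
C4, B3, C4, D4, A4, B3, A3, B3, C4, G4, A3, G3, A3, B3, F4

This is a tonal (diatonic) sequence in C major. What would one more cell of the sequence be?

G3 F3 G3 A3 E4

With a 5-note motive the entries are C4, B3, A3, each down a 2nd from the previous.
So cell 4 is G3 F3 G3 A3 E4.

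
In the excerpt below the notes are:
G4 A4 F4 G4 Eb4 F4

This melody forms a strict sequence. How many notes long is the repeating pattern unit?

6 notes total. Splitting into 3 groups of 2:
G4 A4 | F4 G4 | Eb4 F4
That's a consistent down a 2nd shift per cell, and no other grouping gives one.

2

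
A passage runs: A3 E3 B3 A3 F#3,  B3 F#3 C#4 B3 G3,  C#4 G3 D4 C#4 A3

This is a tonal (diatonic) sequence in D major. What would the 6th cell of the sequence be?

F#4 C#4 G4 F#4 D4

Taking 5-note groups, the heads are A3, B3, C#4: the pattern moves up a 2nd.
Continuing the starts: D4 → E4 → F#4.
So cell 6 is F#4 C#4 G4 F#4 D4.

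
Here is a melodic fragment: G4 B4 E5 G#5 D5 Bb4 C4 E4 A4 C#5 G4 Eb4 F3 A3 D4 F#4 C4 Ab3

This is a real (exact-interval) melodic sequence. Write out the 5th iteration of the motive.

Eb2 G2 C3 E3 Bb2 Gb2

Unit = 6 notes; the statements start on G4, C4, F3, moving down a 5th each time.
Extending down a 5th: Bb2 → Eb2.
From Eb2 the exact shape gives Eb2 G2 C3 E3 Bb2 Gb2.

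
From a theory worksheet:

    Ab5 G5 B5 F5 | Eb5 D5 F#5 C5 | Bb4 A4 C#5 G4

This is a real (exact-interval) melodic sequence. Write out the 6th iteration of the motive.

Unit = 4 notes; the statements start on Ab5, Eb5, Bb4, moving down a 4th each time.
Extending down a 4th: F4 → C4 → G3.
From G3 the exact shape gives G3 F#3 A#3 E3.

G3 F#3 A#3 E3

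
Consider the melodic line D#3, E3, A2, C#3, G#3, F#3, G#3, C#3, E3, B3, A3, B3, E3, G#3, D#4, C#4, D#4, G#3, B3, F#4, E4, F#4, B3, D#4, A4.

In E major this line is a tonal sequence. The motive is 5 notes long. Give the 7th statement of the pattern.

The 5-note cells begin on D#3, F#3, A3, C#4, E4 — each up a 3rd from the last.
Continuing the starts: G#4 → B4.
From B4 the diatonic shape gives B4 C#5 F#4 A4 E5.

B4 C#5 F#4 A4 E5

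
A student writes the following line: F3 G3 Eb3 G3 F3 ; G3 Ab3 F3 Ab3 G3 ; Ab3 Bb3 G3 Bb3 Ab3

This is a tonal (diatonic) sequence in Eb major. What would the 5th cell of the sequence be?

Unit = 5 notes; the statements start on F3, G3, Ab3, moving up a 2nd each time.
Carrying on: Bb3 → C4.
Statement 5 starts on C4 and keeps the same diatonic contour: C4 D4 Bb3 D4 C4.

C4 D4 Bb3 D4 C4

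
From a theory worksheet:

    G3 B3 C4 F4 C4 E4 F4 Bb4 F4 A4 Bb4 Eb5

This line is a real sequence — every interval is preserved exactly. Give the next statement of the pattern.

Taking 4-note groups, the heads are G3, C4, F4: the pattern moves up a 4th.
From Bb4 the exact shape gives Bb4 D5 Eb5 Ab5.

Bb4 D5 Eb5 Ab5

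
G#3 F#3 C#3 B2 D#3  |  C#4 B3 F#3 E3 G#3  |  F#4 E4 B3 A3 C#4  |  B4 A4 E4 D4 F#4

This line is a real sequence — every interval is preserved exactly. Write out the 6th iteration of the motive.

A5 G5 D5 C5 E5

Unit = 5 notes; the statements start on G#3, C#4, F#4, B4, moving up a 4th each time.
Carrying on: E5 → A5.
So cell 6 is A5 G5 D5 C5 E5.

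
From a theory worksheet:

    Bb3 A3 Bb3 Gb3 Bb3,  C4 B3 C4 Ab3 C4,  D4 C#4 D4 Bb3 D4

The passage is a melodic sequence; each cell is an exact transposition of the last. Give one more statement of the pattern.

Unit = 5 notes; the statements start on Bb3, C4, D4, moving up a 2nd each time.
Statement 4 starts on E4 and keeps the same exact contour: E4 D#4 E4 C4 E4.

E4 D#4 E4 C4 E4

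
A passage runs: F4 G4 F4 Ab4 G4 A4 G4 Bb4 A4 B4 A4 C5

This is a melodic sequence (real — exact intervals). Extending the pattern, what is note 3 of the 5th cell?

With 4-note cells, note 3 of each statement runs F4, G4, A4.
Each moves up a 2nd. Continuing: B4 → C#5.

C#5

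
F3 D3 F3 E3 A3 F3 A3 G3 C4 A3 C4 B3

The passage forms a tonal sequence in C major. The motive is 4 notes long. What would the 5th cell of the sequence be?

G4 E4 G4 F4

With a 4-note motive the entries are F3, A3, C4, each up a 3rd from the previous.
Continuing the starts: E4 → G4.
From G4 the diatonic shape gives G4 E4 G4 F4.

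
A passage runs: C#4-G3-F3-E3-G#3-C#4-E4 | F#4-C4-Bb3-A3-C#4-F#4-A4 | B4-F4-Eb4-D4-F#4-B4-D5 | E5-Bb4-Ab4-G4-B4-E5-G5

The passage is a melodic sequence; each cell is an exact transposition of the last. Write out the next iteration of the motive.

A5 Eb5 Db5 C5 E5 A5 C6

Taking 7-note groups, the heads are C#4, F#4, B4, E5: the pattern moves up a 4th.
Statement 5 starts on A5 and keeps the same exact contour: A5 Eb5 Db5 C5 E5 A5 C6.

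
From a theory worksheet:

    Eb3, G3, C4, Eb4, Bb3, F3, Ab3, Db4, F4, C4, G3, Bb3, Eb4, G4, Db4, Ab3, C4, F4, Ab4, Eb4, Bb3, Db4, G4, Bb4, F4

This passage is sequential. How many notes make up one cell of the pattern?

Try groups of 5 (5 cells in 25 notes):
Eb3 G3 C4 Eb4 Bb3 | F3 Ab3 Db4 F4 C4 | G3 Bb3 Eb4 G4 Db4 | Ab3 C4 F4 Ab4 Eb4 | Bb3 Db4 G4 Bb4 F4
That's a consistent up a 2nd shift per cell, and no other grouping gives one.

5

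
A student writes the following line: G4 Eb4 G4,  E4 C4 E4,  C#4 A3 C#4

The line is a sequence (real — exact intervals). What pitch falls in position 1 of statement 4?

A#3

Grouping in 3s, the 1st note of each cell is G4, E4, C#4.
From C#4, down a 3rd gives A#3.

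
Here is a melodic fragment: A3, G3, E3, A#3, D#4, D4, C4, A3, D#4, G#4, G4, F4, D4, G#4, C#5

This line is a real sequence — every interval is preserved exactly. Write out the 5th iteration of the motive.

F5 Eb5 C5 F#5 B5

The 5-note cells begin on A3, D4, G4 — each up a 4th from the last.
Extending up a 4th: C5 → F5.
Statement 5 starts on F5 and keeps the same exact contour: F5 Eb5 C5 F#5 B5.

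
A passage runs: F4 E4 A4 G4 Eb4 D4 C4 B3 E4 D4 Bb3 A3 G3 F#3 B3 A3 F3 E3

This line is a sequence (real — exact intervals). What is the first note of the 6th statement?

E2

With a 6-note motive the entries are F4, C4, G3, each down a 4th from the previous.
Extending the heads down a 4th: D3 → A2 → E2.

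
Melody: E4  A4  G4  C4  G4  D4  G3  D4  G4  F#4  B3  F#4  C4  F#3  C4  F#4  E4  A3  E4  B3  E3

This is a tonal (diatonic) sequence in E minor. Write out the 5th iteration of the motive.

Taking 7-note groups, the heads are E4, D4, C4: the pattern moves down a 2nd.
Continuing the starts: B3 → A3.
So cell 5 is A3 D4 C4 F#3 C4 G3 C3.

A3 D4 C4 F#3 C4 G3 C3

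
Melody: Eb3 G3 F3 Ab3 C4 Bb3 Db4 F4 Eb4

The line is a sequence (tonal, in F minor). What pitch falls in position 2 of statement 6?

Grouping in 3s, the 2nd note of each cell is G3, C4, F4.
Carrying that up a 4th forward: Bb4 → Eb5 → Ab5.

Ab5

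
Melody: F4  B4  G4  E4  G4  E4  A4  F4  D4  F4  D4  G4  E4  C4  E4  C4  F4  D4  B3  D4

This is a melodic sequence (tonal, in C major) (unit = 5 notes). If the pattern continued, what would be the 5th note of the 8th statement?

Grouping in 5s, the 5th note of each cell is G4, F4, E4, D4.
Carrying that down a 2nd forward: C4 → B3 → A3 → G3.

G3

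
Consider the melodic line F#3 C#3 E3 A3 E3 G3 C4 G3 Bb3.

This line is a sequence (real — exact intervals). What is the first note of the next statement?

The 3-note cells begin on F#3, A3, C4 — each up a 3rd from the last.
One more step up a 3rd gives Eb4.

Eb4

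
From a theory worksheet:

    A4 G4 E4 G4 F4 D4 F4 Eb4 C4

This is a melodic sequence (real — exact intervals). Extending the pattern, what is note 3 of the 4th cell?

Bb3

The unit is 3 notes. Position-3 pitches of the 3 shown cells: E4, D4, C4.
From C4, down a 2nd gives Bb3.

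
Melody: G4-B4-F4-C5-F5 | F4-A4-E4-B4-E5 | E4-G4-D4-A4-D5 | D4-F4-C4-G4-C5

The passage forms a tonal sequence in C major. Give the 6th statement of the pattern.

The 5-note cells begin on G4, F4, E4, D4 — each down a 2nd from the last.
Continuing the starts: C4 → B3.
From B3 the diatonic shape gives B3 D4 A3 E4 A4.

B3 D4 A3 E4 A4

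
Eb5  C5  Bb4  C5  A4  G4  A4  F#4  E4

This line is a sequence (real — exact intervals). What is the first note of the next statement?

The 3-note cells begin on Eb5, C5, A4 — each down a 3rd from the last.
The next head, down a 3rd from A4, is F#4.

F#4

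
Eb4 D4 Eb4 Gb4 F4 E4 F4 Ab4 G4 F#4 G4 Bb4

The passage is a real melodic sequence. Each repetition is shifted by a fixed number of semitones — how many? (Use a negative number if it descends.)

Unit = 4 notes; the statements start on Eb4, F4, G4, moving up a 2nd each time.
Eb4→F4 is 65 − 63 = 2 semitones.

2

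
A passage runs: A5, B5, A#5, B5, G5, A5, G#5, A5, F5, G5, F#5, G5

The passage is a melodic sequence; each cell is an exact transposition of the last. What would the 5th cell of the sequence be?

Db5 Eb5 D5 Eb5

Taking 4-note groups, the heads are A5, G5, F5: the pattern moves down a 2nd.
Continuing the starts: Eb5 → Db5.
So cell 5 is Db5 Eb5 D5 Eb5.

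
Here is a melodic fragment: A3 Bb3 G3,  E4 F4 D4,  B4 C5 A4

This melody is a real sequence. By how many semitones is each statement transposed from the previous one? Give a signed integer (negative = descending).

Unit = 3 notes; the statements start on A3, E4, B4, moving up a 5th each time.
Counting half-steps from A3 to E4: 7.

7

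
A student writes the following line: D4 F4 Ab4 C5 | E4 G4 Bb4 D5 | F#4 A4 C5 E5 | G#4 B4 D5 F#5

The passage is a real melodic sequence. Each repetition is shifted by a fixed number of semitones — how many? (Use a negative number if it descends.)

2

Taking 4-note groups, the heads are D4, E4, F#4, G#4: the pattern moves up a 2nd.
D4→E4 is 64 − 62 = 2 semitones.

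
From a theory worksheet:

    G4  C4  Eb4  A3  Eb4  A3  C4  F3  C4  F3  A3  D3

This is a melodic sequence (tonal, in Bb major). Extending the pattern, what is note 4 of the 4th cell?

The unit is 4 notes. Position-4 pitches of the 3 shown cells: A3, F3, D3.
Each moves down a 3rd; the next is Bb2.

Bb2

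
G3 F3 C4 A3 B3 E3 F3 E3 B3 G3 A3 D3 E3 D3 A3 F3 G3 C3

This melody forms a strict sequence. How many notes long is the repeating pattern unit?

6

18 notes total. Splitting into 3 groups of 6:
G3 F3 C4 A3 B3 E3 | F3 E3 B3 G3 A3 D3 | E3 D3 A3 F3 G3 C3
That's a consistent down a 2nd shift per cell, and no other grouping gives one.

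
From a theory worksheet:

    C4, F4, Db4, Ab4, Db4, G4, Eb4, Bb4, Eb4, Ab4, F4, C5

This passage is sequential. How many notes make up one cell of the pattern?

4

Try groups of 4 (3 cells in 12 notes):
C4 F4 Db4 Ab4 | Db4 G4 Eb4 Bb4 | Eb4 Ab4 F4 C5
Each cell is the previous one up a 2nd — so the unit is 4 notes.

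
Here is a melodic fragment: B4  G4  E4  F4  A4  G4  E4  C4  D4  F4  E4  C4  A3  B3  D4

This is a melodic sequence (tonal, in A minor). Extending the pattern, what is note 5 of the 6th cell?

With 5-note cells, note 5 of each statement runs A4, F4, D4.
Extending down a 3rd: B3 → G3 → E3.

E3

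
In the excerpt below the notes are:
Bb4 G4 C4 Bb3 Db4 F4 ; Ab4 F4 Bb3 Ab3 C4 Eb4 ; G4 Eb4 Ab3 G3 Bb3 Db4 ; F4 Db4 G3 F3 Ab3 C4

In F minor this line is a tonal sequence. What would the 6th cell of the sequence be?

Unit = 6 notes; the statements start on Bb4, Ab4, G4, F4, moving down a 2nd each time.
Extending down a 2nd: Eb4 → Db4.
Statement 6 starts on Db4 and keeps the same diatonic contour: Db4 Bb3 Eb3 Db3 F3 Ab3.

Db4 Bb3 Eb3 Db3 F3 Ab3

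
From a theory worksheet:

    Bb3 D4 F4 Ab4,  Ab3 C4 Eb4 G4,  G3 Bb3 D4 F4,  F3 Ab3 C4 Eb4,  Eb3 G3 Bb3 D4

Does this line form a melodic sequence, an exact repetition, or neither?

sequence

Each 4-note cell is the previous one transposed down a 2nd.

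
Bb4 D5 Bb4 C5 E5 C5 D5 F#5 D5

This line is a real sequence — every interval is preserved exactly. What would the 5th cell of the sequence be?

The 3-note cells begin on Bb4, C5, D5 — each up a 2nd from the last.
Continuing the starts: E5 → F#5.
Statement 5 starts on F#5 and keeps the same exact contour: F#5 A#5 F#5.

F#5 A#5 F#5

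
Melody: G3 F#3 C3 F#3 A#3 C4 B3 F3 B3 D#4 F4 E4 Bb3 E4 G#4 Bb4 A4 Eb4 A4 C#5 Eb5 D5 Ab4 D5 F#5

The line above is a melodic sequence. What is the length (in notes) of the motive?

5

There are 25 notes; a 5-note unit gives 5 cells:
G3 F#3 C3 F#3 A#3 | C4 B3 F3 B3 D#4 | F4 E4 Bb3 E4 G#4 | Bb4 A4 Eb4 A4 C#5 | Eb5 D5 Ab4 D5 F#5
That's a consistent up a 4th shift per cell, and no other grouping gives one.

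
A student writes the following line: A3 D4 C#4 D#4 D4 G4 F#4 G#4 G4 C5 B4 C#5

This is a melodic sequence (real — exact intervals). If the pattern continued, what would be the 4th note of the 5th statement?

B5

The unit is 4 notes. Position-4 pitches of the 3 shown cells: D#4, G#4, C#5.
Carrying that up a 4th forward: F#5 → B5.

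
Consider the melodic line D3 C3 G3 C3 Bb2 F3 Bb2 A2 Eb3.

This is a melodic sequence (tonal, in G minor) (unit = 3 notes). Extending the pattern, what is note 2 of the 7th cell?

D2

The unit is 3 notes. Position-2 pitches of the 3 shown cells: C3, Bb2, A2.
Each moves down a 2nd. Continuing: G2 → F2 → Eb2 → D2.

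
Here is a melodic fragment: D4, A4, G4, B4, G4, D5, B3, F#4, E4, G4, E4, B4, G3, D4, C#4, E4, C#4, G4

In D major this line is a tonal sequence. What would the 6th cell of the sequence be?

A2 E3 D3 F#3 D3 A3

Unit = 6 notes; the statements start on D4, B3, G3, moving down a 3rd each time.
Continuing the starts: E3 → C#3 → A2.
From A2 the diatonic shape gives A2 E3 D3 F#3 D3 A3.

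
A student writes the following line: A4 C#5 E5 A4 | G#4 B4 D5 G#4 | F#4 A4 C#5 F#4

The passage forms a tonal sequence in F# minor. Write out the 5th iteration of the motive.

D4 F#4 A4 D4

Unit = 4 notes; the statements start on A4, G#4, F#4, moving down a 2nd each time.
Continuing the starts: E4 → D4.
So cell 5 is D4 F#4 A4 D4.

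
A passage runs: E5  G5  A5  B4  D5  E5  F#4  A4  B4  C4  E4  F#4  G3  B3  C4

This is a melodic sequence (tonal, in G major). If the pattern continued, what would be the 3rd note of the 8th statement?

A2

Grouping in 3s, the 3rd note of each cell is A5, E5, B4, F#4, C4.
Each moves down a 4th. Continuing: G3 → D3 → A2.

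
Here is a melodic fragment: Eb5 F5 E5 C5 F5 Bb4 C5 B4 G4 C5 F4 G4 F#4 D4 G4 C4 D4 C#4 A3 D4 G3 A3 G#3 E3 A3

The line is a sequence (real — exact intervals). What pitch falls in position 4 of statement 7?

F#2

The unit is 5 notes. Position-4 pitches of the 5 shown cells: C5, G4, D4, A3, E3.
Each moves down a 4th. Continuing: B2 → F#2.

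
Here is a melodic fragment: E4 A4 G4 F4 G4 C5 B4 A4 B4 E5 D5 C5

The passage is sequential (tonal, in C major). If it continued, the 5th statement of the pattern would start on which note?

Taking 4-note groups, the heads are E4, G4, B4: the pattern moves up a 3rd.
Extending the heads up a 3rd: D5 → F5.

F5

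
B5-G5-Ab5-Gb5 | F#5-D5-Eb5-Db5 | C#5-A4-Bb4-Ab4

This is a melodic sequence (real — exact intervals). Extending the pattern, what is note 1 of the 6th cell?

A#3

Grouping in 4s, the 1st note of each cell is B5, F#5, C#5.
Carrying that down a 4th forward: G#4 → D#4 → A#3.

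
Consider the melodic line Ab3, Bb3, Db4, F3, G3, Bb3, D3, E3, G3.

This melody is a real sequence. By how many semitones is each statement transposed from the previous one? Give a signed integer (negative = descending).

With a 3-note motive the entries are Ab3, F3, D3, each down a 3rd from the previous.
Counting half-steps from Ab3 to F3: -3.

-3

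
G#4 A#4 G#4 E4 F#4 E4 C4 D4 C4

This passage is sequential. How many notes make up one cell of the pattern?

Try groups of 3 (3 cells in 9 notes):
G#4 A#4 G#4 | E4 F#4 E4 | C4 D4 C4
Each cell is the previous one down a 3rd — so the unit is 3 notes.

3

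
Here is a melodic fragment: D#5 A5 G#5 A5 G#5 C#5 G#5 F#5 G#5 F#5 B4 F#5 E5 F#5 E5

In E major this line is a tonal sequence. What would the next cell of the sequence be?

The 5-note cells begin on D#5, C#5, B4 — each down a 2nd from the last.
So cell 4 is A4 E5 D#5 E5 D#5.

A4 E5 D#5 E5 D#5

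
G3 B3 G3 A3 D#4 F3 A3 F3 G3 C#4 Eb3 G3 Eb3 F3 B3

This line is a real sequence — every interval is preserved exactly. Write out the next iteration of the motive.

Db3 F3 Db3 Eb3 A3

Unit = 5 notes; the statements start on G3, F3, Eb3, moving down a 2nd each time.
Statement 4 starts on Db3 and keeps the same exact contour: Db3 F3 Db3 Eb3 A3.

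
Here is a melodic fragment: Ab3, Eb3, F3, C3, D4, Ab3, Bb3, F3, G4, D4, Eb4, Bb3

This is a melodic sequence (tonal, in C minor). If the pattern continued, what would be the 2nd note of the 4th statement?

The unit is 4 notes. Position-2 pitches of the 3 shown cells: Eb3, Ab3, D4.
From D4, up a 4th gives G4.

G4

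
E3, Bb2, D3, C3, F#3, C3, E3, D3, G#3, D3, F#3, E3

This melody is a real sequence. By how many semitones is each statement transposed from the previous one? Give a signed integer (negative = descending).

Taking 4-note groups, the heads are E3, F#3, G#3: the pattern moves up a 2nd.
E3 to F#3 spans +2 semitones.

2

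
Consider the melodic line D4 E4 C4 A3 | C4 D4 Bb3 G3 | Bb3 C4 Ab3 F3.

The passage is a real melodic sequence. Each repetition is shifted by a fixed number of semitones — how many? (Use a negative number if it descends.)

-2

Unit = 4 notes; the statements start on D4, C4, Bb3, moving down a 2nd each time.
D4 to C4 spans -2 semitones.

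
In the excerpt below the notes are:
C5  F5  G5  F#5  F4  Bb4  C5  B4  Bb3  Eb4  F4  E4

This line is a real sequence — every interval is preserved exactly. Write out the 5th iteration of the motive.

Ab2 Db3 Eb3 D3

The 4-note cells begin on C5, F4, Bb3 — each down a 5th from the last.
Continuing the starts: Eb3 → Ab2.
Statement 5 starts on Ab2 and keeps the same exact contour: Ab2 Db3 Eb3 D3.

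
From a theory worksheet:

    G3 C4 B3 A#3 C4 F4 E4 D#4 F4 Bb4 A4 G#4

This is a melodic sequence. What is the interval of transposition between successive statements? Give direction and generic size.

up a 4th

The 4-note cells begin on G3, C4, F4 — each up a 4th from the last.
From G3 to C4: up a 4th.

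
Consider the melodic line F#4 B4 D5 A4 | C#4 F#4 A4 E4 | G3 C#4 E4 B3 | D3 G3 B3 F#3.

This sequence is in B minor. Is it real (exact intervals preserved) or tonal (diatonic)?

tonal

Every note is diatonic to B minor.
Cell 1 has +5 semitones from note 1 to 2, but cell 3 has +6 — the interval quality changes while the contour stays the same, which is the hallmark of a tonal sequence.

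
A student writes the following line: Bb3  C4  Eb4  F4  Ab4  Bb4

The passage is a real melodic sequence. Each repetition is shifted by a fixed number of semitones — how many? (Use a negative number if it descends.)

Taking 2-note groups, the heads are Bb3, Eb4, Ab4: the pattern moves up a 4th.
Counting half-steps from Bb3 to Eb4: 5.

5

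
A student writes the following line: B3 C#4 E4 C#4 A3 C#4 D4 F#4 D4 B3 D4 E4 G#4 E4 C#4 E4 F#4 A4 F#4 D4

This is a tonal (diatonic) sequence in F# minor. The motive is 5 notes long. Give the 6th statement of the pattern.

With a 5-note motive the entries are B3, C#4, D4, E4, each up a 2nd from the previous.
Extending up a 2nd: F#4 → G#4.
So cell 6 is G#4 A4 C#5 A4 F#4.

G#4 A4 C#5 A4 F#4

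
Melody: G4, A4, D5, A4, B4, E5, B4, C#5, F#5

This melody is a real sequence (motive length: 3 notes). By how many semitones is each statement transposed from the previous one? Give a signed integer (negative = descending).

Unit = 3 notes; the statements start on G4, A4, B4, moving up a 2nd each time.
G4→A4 is 69 − 67 = 2 semitones.

2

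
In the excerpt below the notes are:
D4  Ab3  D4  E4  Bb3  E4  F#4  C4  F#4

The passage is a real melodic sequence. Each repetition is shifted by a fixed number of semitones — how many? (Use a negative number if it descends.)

2

Unit = 3 notes; the statements start on D4, E4, F#4, moving up a 2nd each time.
D4→E4 is 64 − 62 = 2 semitones.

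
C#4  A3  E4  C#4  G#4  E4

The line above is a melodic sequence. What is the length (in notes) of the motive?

Try groups of 2 (3 cells in 6 notes):
C#4 A3 | E4 C#4 | G#4 E4
Every group is a transposition up a 3rd of the one before; no shorter unit works.

2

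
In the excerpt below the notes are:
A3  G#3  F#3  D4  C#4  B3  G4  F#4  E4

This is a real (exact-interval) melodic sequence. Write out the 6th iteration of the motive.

Bb5 A5 G5

Unit = 3 notes; the statements start on A3, D4, G4, moving up a 4th each time.
Extending up a 4th: C5 → F5 → Bb5.
From Bb5 the exact shape gives Bb5 A5 G5.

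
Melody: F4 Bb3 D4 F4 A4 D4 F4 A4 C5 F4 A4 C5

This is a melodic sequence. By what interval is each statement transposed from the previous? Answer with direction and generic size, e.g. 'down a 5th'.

Taking 4-note groups, the heads are F4, A4, C5: the pattern moves up a 3rd.
From F4 to A4: up a 3rd.

up a 3rd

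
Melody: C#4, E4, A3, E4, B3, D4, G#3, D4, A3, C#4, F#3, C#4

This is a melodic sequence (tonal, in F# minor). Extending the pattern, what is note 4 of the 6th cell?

G#3

Grouping in 4s, the 4th note of each cell is E4, D4, C#4.
Extending down a 2nd: B3 → A3 → G#3.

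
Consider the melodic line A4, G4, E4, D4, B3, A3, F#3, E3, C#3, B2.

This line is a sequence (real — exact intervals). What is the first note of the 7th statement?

Unit = 2 notes; the statements start on A4, E4, B3, F#3, C#3, moving down a 4th each time.
Continuing: G#2 → D#2. Statement 7 starts on D#2.

D#2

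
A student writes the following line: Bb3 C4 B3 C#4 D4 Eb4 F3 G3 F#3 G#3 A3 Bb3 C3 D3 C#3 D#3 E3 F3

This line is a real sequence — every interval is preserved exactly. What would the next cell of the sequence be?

With a 6-note motive the entries are Bb3, F3, C3, each down a 4th from the previous.
So cell 4 is G2 A2 G#2 A#2 B2 C3.

G2 A2 G#2 A#2 B2 C3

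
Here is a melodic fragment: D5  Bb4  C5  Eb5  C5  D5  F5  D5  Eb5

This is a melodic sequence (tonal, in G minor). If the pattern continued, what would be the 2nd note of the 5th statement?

With 3-note cells, note 2 of each statement runs Bb4, C5, D5.
Each moves up a 2nd. Continuing: Eb5 → F5.

F5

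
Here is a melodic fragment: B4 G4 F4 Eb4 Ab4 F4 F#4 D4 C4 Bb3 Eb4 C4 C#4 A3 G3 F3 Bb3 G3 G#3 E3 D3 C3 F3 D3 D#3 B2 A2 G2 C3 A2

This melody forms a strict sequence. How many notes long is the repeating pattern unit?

6

30 notes total. Splitting into 5 groups of 6:
B4 G4 F4 Eb4 Ab4 F4 | F#4 D4 C4 Bb3 Eb4 C4 | C#4 A3 G3 F3 Bb3 G3 | G#3 E3 D3 C3 F3 D3 | D#3 B2 A2 G2 C3 A2
Every group is a transposition down a 4th of the one before; no shorter unit works.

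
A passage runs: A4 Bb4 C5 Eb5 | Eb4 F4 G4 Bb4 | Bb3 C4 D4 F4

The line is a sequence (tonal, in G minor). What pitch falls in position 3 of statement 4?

A3

The unit is 4 notes. Position-3 pitches of the 3 shown cells: C5, G4, D4.
Each moves down a 4th; the next is A3.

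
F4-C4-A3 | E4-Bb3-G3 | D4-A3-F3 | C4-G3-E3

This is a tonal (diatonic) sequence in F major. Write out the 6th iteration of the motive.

A3 E3 C3

Taking 3-note groups, the heads are F4, E4, D4, C4: the pattern moves down a 2nd.
Carrying on: Bb3 → A3.
So cell 6 is A3 E3 C3.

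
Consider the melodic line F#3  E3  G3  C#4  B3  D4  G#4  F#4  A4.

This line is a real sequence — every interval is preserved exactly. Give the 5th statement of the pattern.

A#5 G#5 B5

With a 3-note motive the entries are F#3, C#4, G#4, each up a 5th from the previous.
Continuing the starts: D#5 → A#5.
From A#5 the exact shape gives A#5 G#5 B5.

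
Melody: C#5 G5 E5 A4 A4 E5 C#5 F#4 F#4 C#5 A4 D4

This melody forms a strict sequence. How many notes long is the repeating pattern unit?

4

Try groups of 4 (3 cells in 12 notes):
C#5 G5 E5 A4 | A4 E5 C#5 F#4 | F#4 C#5 A4 D4
That's a consistent down a 3rd shift per cell, and no other grouping gives one.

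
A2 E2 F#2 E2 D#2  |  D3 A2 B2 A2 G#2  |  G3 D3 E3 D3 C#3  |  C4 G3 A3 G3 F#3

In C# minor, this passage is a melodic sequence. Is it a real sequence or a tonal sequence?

real

Each cell has the same semitone pattern (-5, 2, -2, -1) — intervals are preserved exactly.
And D3 lies outside C# minor, so the sequence is real rather than tonal.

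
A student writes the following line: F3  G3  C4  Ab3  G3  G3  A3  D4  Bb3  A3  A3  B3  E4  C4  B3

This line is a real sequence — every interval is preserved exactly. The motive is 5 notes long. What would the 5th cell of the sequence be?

With a 5-note motive the entries are F3, G3, A3, each up a 2nd from the previous.
Continuing the starts: B3 → C#4.
From C#4 the exact shape gives C#4 D#4 G#4 E4 D#4.

C#4 D#4 G#4 E4 D#4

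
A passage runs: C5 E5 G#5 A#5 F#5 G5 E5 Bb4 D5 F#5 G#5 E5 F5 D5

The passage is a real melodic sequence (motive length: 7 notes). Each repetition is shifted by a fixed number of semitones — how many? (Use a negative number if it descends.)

The 7-note cells begin on C5, Bb4 — each down a 2nd from the last.
C5 to Bb4 spans -2 semitones.

-2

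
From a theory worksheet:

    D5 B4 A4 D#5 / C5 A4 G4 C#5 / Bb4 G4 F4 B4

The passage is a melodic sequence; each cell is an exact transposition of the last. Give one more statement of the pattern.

With a 4-note motive the entries are D5, C5, Bb4, each down a 2nd from the previous.
So cell 4 is Ab4 F4 Eb4 A4.

Ab4 F4 Eb4 A4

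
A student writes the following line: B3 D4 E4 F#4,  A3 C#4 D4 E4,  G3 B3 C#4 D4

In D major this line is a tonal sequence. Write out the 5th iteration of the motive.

Unit = 4 notes; the statements start on B3, A3, G3, moving down a 2nd each time.
Continuing the starts: F#3 → E3.
So cell 5 is E3 G3 A3 B3.

E3 G3 A3 B3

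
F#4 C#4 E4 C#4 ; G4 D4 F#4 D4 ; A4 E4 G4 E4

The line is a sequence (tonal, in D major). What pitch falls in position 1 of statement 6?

With 4-note cells, note 1 of each statement runs F#4, G4, A4.
Extending up a 2nd: B4 → C#5 → D5.

D5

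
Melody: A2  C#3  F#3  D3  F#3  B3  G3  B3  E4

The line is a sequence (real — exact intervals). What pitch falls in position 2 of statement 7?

With 3-note cells, note 2 of each statement runs C#3, F#3, B3.
Each moves up a 4th. Continuing: E4 → A4 → D5 → G5.

G5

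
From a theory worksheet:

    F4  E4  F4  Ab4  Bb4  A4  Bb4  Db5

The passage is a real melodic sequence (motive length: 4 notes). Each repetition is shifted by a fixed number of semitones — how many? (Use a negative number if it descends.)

Unit = 4 notes; the statements start on F4, Bb4, moving up a 4th each time.
F4→Bb4 is 70 − 65 = 5 semitones.

5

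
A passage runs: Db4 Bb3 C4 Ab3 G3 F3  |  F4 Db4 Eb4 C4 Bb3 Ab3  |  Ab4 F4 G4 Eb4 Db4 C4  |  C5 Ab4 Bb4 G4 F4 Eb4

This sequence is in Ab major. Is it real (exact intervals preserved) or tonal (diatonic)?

Every note is diatonic to Ab major.
Cell 1 has -3 semitones from note 1 to 2, but cell 2 has -4 — the interval quality changes while the contour stays the same, which is the hallmark of a tonal sequence.

tonal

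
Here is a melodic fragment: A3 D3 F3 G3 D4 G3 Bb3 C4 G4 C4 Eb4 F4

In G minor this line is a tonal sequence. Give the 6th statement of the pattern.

The 4-note cells begin on A3, D4, G4 — each up a 4th from the last.
Continuing the starts: C5 → F5 → Bb5.
Statement 6 starts on Bb5 and keeps the same diatonic contour: Bb5 Eb5 G5 A5.

Bb5 Eb5 G5 A5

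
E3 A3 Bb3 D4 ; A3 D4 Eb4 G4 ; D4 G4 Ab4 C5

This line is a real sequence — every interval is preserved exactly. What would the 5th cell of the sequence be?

The 4-note cells begin on E3, A3, D4 — each up a 4th from the last.
Extending up a 4th: G4 → C5.
So cell 5 is C5 F5 Gb5 Bb5.

C5 F5 Gb5 Bb5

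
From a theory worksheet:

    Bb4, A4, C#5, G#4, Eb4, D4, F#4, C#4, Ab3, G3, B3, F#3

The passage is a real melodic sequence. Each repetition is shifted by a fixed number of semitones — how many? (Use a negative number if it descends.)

Unit = 4 notes; the statements start on Bb4, Eb4, Ab3, moving down a 5th each time.
Bb4 to Eb4 spans -7 semitones.

-7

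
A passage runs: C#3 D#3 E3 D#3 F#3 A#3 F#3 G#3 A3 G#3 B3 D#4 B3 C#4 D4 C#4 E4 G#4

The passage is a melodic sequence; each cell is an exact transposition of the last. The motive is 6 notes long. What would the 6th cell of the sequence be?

Unit = 6 notes; the statements start on C#3, F#3, B3, moving up a 4th each time.
Carrying on: E4 → A4 → D5.
Statement 6 starts on D5 and keeps the same exact contour: D5 E5 F5 E5 G5 B5.

D5 E5 F5 E5 G5 B5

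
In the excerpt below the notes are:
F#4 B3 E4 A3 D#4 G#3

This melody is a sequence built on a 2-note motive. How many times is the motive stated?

6 notes in groups of 2 gives 6/2 = 3 statements.
Starts: F#4, E4, D#4 — each down a 2nd.

3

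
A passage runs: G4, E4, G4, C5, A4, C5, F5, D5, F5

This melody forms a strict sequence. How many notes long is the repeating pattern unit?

Try groups of 3 (3 cells in 9 notes):
G4 E4 G4 | C5 A4 C5 | F5 D5 F5
Each cell is the previous one up a 4th — so the unit is 3 notes.

3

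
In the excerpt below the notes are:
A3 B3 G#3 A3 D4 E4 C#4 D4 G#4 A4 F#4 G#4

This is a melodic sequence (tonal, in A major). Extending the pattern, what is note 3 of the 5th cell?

With 4-note cells, note 3 of each statement runs G#3, C#4, F#4.
Carrying that up a 4th forward: B4 → E5.

E5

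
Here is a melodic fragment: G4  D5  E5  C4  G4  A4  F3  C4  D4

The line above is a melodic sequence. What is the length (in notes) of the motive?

9 notes total. Splitting into 3 groups of 3:
G4 D5 E5 | C4 G4 A4 | F3 C4 D4
That's a consistent down a 5th shift per cell, and no other grouping gives one.

3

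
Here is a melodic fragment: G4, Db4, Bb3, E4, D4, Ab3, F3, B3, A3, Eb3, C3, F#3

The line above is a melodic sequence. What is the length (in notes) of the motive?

4

There are 12 notes; a 4-note unit gives 3 cells:
G4 Db4 Bb3 E4 | D4 Ab3 F3 B3 | A3 Eb3 C3 F#3
That's a consistent down a 4th shift per cell, and no other grouping gives one.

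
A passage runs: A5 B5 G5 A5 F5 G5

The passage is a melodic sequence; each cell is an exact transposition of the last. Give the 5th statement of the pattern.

The 2-note cells begin on A5, G5, F5 — each down a 2nd from the last.
Carrying on: Eb5 → Db5.
From Db5 the exact shape gives Db5 Eb5.

Db5 Eb5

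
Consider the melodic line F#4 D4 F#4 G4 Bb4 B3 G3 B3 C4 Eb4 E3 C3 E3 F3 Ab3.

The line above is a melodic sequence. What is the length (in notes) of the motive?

Try groups of 5 (3 cells in 15 notes):
F#4 D4 F#4 G4 Bb4 | B3 G3 B3 C4 Eb4 | E3 C3 E3 F3 Ab3
Each cell is the previous one down a 5th — so the unit is 5 notes.

5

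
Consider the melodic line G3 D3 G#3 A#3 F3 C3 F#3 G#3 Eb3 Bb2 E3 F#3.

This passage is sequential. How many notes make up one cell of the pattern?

4

There are 12 notes; a 4-note unit gives 3 cells:
G3 D3 G#3 A#3 | F3 C3 F#3 G#3 | Eb3 Bb2 E3 F#3
Every group is a transposition down a 2nd of the one before; no shorter unit works.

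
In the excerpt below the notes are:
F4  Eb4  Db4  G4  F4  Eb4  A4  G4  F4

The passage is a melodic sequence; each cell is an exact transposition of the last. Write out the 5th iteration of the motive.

Taking 3-note groups, the heads are F4, G4, A4: the pattern moves up a 2nd.
Carrying on: B4 → C#5.
Statement 5 starts on C#5 and keeps the same exact contour: C#5 B4 A4.

C#5 B4 A4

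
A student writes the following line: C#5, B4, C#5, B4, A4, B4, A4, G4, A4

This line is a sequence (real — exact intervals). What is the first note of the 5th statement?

F4

Unit = 3 notes; the statements start on C#5, B4, A4, moving down a 2nd each time.
Extending the heads down a 2nd: G4 → F4.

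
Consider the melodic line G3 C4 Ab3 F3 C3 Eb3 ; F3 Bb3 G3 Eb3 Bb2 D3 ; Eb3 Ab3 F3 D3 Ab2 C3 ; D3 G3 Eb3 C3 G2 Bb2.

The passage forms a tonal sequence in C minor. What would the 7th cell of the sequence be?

Taking 6-note groups, the heads are G3, F3, Eb3, D3: the pattern moves down a 2nd.
Extending down a 2nd: C3 → Bb2 → Ab2.
From Ab2 the diatonic shape gives Ab2 D3 Bb2 G2 D2 F2.

Ab2 D3 Bb2 G2 D2 F2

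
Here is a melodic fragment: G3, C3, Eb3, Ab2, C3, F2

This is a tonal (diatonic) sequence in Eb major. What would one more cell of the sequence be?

Unit = 2 notes; the statements start on G3, Eb3, C3, moving down a 3rd each time.
From Ab2 the diatonic shape gives Ab2 D2.

Ab2 D2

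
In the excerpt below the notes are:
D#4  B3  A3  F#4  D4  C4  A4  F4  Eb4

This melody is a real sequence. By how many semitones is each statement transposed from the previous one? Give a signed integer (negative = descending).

3

Unit = 3 notes; the statements start on D#4, F#4, A4, moving up a 3rd each time.
Counting half-steps from D#4 to F#4: 3.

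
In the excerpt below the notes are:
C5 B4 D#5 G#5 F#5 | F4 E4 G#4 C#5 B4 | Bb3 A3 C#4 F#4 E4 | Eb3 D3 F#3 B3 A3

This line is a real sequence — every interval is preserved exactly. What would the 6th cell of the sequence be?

Db2 C2 E2 A2 G2

The 5-note cells begin on C5, F4, Bb3, Eb3 — each down a 5th from the last.
Extending down a 5th: Ab2 → Db2.
Statement 6 starts on Db2 and keeps the same exact contour: Db2 C2 E2 A2 G2.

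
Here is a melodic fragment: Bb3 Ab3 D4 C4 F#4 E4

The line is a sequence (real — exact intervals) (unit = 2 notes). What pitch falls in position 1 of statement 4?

A#4

With 2-note cells, note 1 of each statement runs Bb3, D4, F#4.
From F#4, up a 3rd gives A#4.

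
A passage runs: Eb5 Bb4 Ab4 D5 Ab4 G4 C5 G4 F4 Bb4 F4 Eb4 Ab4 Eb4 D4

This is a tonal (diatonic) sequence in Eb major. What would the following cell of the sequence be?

G4 D4 C4

The 3-note cells begin on Eb5, D5, C5, Bb4, Ab4 — each down a 2nd from the last.
So cell 6 is G4 D4 C4.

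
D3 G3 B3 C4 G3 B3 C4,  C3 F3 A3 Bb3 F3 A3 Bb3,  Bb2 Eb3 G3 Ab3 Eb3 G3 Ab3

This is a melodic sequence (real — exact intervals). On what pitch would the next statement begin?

Unit = 7 notes; the statements start on D3, C3, Bb2, moving down a 2nd each time.
One more step down a 2nd gives Ab2.

Ab2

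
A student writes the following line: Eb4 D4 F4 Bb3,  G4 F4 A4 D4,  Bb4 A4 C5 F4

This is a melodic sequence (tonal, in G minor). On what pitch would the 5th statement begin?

With a 4-note motive the entries are Eb4, G4, Bb4, each up a 3rd from the previous.
Extending the heads up a 3rd: D5 → F5.

F5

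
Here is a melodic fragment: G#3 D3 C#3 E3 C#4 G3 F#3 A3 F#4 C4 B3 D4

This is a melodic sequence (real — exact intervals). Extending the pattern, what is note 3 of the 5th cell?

A4

The unit is 4 notes. Position-3 pitches of the 3 shown cells: C#3, F#3, B3.
Carrying that up a 4th forward: E4 → A4.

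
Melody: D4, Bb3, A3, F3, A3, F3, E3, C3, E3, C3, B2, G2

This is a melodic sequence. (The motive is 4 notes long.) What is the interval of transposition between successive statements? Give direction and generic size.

down a 4th

With a 4-note motive the entries are D4, A3, E3, each down a 4th from the previous.
D4 to A3 is down a 4th.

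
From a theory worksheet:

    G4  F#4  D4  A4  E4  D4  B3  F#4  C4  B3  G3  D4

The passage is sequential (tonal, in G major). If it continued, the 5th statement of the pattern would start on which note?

F#3

The 4-note cells begin on G4, E4, C4 — each down a 3rd from the last.
Extending the heads down a 3rd: A3 → F#3.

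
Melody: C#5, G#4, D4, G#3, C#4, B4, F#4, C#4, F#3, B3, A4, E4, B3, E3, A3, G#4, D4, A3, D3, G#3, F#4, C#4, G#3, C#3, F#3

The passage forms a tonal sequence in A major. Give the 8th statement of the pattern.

Taking 5-note groups, the heads are C#5, B4, A4, G#4, F#4: the pattern moves down a 2nd.
Carrying on: E4 → D4 → C#4.
Statement 8 starts on C#4 and keeps the same diatonic contour: C#4 G#3 D3 G#2 C#3.

C#4 G#3 D3 G#2 C#3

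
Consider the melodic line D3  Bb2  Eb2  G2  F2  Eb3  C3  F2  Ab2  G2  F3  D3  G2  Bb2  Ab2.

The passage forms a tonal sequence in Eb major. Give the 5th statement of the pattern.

With a 5-note motive the entries are D3, Eb3, F3, each up a 2nd from the previous.
Continuing the starts: G3 → Ab3.
From Ab3 the diatonic shape gives Ab3 F3 Bb2 D3 C3.

Ab3 F3 Bb2 D3 C3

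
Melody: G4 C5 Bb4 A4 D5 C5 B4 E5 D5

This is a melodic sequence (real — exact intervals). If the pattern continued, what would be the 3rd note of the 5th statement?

F#5

The unit is 3 notes. Position-3 pitches of the 3 shown cells: Bb4, C5, D5.
Carrying that up a 2nd forward: E5 → F#5.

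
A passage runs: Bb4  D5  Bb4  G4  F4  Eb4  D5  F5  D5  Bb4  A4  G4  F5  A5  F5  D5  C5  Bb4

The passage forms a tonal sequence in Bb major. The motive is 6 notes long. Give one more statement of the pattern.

A5 C6 A5 F5 Eb5 D5

Taking 6-note groups, the heads are Bb4, D5, F5: the pattern moves up a 3rd.
Statement 4 starts on A5 and keeps the same diatonic contour: A5 C6 A5 F5 Eb5 D5.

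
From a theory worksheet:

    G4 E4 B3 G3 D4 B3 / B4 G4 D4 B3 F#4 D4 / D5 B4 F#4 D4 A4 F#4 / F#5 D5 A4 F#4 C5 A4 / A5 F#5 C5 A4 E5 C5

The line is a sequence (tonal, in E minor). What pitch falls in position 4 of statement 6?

C5

Grouping in 6s, the 4th note of each cell is G3, B3, D4, F#4, A4.
Each moves up a 3rd; the next is C5.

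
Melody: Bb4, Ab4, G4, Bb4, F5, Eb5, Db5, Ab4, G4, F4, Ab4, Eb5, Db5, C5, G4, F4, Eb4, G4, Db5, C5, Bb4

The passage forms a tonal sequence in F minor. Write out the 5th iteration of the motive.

Eb4 Db4 C4 Eb4 Bb4 Ab4 G4

The 7-note cells begin on Bb4, Ab4, G4 — each down a 2nd from the last.
Carrying on: F4 → Eb4.
From Eb4 the diatonic shape gives Eb4 Db4 C4 Eb4 Bb4 Ab4 G4.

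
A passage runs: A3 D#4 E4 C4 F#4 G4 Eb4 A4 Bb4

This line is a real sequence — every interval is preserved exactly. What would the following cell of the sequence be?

Gb4 C5 Db5

The 3-note cells begin on A3, C4, Eb4 — each up a 3rd from the last.
So cell 4 is Gb4 C5 Db5.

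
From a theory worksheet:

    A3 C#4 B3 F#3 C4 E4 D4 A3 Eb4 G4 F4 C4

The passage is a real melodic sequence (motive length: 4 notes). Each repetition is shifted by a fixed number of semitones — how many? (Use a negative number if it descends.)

Unit = 4 notes; the statements start on A3, C4, Eb4, moving up a 3rd each time.
A3→C4 is 60 − 57 = 3 semitones.

3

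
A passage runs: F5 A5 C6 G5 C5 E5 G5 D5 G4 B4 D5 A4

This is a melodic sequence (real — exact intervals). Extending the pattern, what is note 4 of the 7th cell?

C#3

With 4-note cells, note 4 of each statement runs G5, D5, A4.
Carrying that down a 4th forward: E4 → B3 → F#3 → C#3.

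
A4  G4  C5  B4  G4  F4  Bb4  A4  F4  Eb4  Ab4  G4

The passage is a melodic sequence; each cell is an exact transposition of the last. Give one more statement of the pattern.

Taking 4-note groups, the heads are A4, G4, F4: the pattern moves down a 2nd.
From Eb4 the exact shape gives Eb4 Db4 Gb4 F4.

Eb4 Db4 Gb4 F4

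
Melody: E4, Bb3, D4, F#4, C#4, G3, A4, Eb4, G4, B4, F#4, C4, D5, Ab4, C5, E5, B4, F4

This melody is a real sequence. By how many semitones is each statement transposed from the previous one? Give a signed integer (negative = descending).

Unit = 6 notes; the statements start on E4, A4, D5, moving up a 4th each time.
Counting half-steps from E4 to A4: 5.

5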